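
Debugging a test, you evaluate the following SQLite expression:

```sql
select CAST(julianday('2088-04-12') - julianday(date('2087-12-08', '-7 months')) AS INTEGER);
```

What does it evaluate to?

340

Adding -7 months to 2087-12-08 gives 2087-05-08.
23 days remain in May 2087 after the 8th (31 − 8).
Full months from June 2087 through March 2088 contribute their day counts.
Then 12 days into April 2088.
Total: 23 + 30 + 31 + 31 + 30 + 31 + 30 + 31 + 31 + 29 + 31 + 12 = 340.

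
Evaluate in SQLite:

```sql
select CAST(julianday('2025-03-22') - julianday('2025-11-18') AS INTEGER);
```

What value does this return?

9 days remain in March 2025 after the 22nd (31 − 22).
Full months from April 2025 through October 2025 contribute their day counts.
Then 18 days into November 2025.
Total: 9 + 30 + 31 + 30 + 31 + 31 + 30 + 31 + 18 = 241.
The subtraction is earlier − later, so the result is −241 → -241.

-241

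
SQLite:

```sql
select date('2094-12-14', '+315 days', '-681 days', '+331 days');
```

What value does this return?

Applying '+315 days' to 2094-12-14: counting 315 days forward gives 2095-10-25.
Applying '-681 days' to 2095-10-25: counting 681 days back gives 2093-12-13.
Applying '+331 days' to 2093-12-13: counting 331 days forward gives 2094-11-09.

2094-11-09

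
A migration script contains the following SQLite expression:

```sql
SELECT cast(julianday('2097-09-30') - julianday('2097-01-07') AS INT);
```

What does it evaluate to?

266

24 days remain in January 2097 after the 7th (31 − 7).
Full months from February 2097 through August 2097 contribute their day counts.
Then 30 days into September 2097.
Total: 24 + 28 + 31 + 30 + 31 + 30 + 31 + 31 + 30 = 266.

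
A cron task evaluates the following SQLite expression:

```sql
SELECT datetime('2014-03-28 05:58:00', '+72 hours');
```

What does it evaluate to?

2014-03-31 05:58:00

+72 hours from 2014-03-28 05:58:00 is 2014-03-31 05:58:00 (crosses midnight).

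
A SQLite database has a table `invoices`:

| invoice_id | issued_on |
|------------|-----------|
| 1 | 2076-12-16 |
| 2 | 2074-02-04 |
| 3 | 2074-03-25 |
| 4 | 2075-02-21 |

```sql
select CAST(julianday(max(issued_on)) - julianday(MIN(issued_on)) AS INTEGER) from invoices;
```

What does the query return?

MIN = 2074-02-04, MAX = 2076-12-16.
24 days remain in February 2074 after the 4th (28 − 4).
Full months from March 2074 through November 2076 contribute their day counts.
Then 16 days into December 2076.
Total: 24 + 31 + 30 + 31 + 30 + 31 + 31 + 30 + 31 + 30 + 31 + 31 + 28 + 31 + 30 + 31 + 30 + 31 + 31 + 30 + 31 + 30 + 31 + 31 + 29 + 31 + 30 + 31 + 30 + 31 + 31 + 30 + 31 + 30 + 16 = 1046.

1046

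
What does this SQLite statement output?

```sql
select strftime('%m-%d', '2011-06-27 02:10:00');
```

06-27

`%m-%d` extracts the month-day: 06-27.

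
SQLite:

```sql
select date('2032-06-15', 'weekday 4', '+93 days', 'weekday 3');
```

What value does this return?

`weekday 4` advances to the next Thursday; 2032-06-15 is a Tuesday, so it moves forward to 2032-06-17.
Applying '+93 days' to 2032-06-17: counting 93 days forward gives 2032-09-18.
`weekday 3` advances to the next Wednesday; 2032-09-18 is a Saturday, so it moves forward to 2032-09-22.

2032-09-22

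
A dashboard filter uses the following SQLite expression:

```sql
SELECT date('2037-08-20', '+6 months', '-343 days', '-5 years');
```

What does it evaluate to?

2032-03-14

Adding +6 months to 2037-08-20 gives 2038-02-20.
Applying '-343 days' to 2038-02-20: counting 343 days back gives 2037-03-14.
Adding -5 years to 2037-03-14 gives 2032-03-14.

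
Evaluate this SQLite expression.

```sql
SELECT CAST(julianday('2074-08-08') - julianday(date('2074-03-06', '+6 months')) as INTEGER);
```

-29

Adding +6 months to 2074-03-06 gives 2074-09-06.
23 days remain in August 2074 after the 8th (31 − 8).
Then 6 days into September 2074.
Total: 23 + 6 = 29.
The subtraction is earlier − later, so the result is −29 → -29.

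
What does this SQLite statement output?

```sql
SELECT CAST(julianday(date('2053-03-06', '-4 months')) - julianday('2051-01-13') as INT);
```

663

Adding -4 months to 2053-03-06 gives 2052-11-06.
18 days remain in January 2051 after the 13th (31 − 13).
Full months from February 2051 through October 2052 contribute their day counts.
Then 6 days into November 2052.
Total: 18 + 28 + 31 + 30 + 31 + 30 + 31 + 31 + 30 + 31 + 30 + 31 + 31 + 29 + 31 + 30 + 31 + 30 + 31 + 31 + 30 + 31 + 6 = 663.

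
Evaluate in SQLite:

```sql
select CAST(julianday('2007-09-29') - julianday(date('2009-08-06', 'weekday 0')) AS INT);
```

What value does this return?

-680

`weekday 0` advances to the next Sunday; 2009-08-06 is a Thursday, so it moves forward to 2009-08-09.
1 day remains in September 2007 after the 29th (30 − 29).
Full months from October 2007 through July 2009 contribute their day counts.
Then 9 days into August 2009.
Total: 1 + 31 + 30 + 31 + 31 + 29 + 31 + 30 + 31 + 30 + 31 + 31 + 30 + 31 + 30 + 31 + 31 + 28 + 31 + 30 + 31 + 30 + 31 + 9 = 680.
The subtraction is earlier − later, so the result is −680 → -680.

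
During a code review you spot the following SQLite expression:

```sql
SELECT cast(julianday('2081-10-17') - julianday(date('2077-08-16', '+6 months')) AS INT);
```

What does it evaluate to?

1339

Adding +6 months to 2077-08-16 gives 2078-02-16.
12 days remain in February 2078 after the 16th (28 − 16).
Full months from March 2078 through September 2081 contribute their day counts.
Then 17 days into October 2081.
Total: 12 + 31 + 30 + 31 + 30 + 31 + 31 + 30 + 31 + 30 + 31 + 31 + 28 + 31 + 30 + 31 + 30 + 31 + 31 + 30 + 31 + 30 + 31 + 31 + 29 + 31 + 30 + 31 + 30 + 31 + 31 + 30 + 31 + 30 + 31 + 31 + 28 + 31 + 30 + 31 + 30 + 31 + 31 + 30 + 17 = 1339.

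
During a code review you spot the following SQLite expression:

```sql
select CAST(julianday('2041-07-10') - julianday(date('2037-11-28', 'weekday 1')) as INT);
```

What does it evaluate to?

`weekday 1` advances to the next Monday; 2037-11-28 is a Saturday, so it moves forward to 2037-11-30.
0 days remain in November 2037 after the 30th (30 − 30).
Full months from December 2037 through June 2041 contribute their day counts.
Then 10 days into July 2041.
Total: 0 + 31 + 31 + 28 + 31 + 30 + 31 + 30 + 31 + 31 + 30 + 31 + 30 + 31 + 31 + 28 + 31 + 30 + 31 + 30 + 31 + 31 + 30 + 31 + 30 + 31 + 31 + 29 + 31 + 30 + 31 + 30 + 31 + 31 + 30 + 31 + 30 + 31 + 31 + 28 + 31 + 30 + 31 + 30 + 10 = 1318.

1318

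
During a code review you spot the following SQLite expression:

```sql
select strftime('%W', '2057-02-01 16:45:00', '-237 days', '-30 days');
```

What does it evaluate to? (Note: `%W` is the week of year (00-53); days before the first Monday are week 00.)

19

First apply '-237 days', '-30 days': 2057-02-01 16:45:00 → 2056-05-10 16:45:00.
2056-05-10 is a Wednesday. SQLite's %W counts Mondays since the year started; the result is 19.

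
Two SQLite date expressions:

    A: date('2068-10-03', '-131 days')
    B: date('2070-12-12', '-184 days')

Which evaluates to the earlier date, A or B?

A

A = 2068-05-25.
B = 2070-06-11.
A is earlier.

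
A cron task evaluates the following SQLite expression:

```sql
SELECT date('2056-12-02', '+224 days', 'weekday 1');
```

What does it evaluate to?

2057-07-16

Applying '+224 days' to 2056-12-02: counting 224 days forward gives 2057-07-14.
`weekday 1` advances to the next Monday; 2057-07-14 is a Saturday, so it moves forward to 2057-07-16.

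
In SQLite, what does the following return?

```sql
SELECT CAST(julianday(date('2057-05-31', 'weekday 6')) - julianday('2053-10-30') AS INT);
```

`weekday 6` advances to the next Saturday; 2057-05-31 is a Thursday, so it moves forward to 2057-06-02.
1 day remains in October 2053 after the 30th (31 − 30).
Full months from November 2053 through May 2057 contribute their day counts.
Then 2 days into June 2057.
Total: 1 + 30 + 31 + 31 + 28 + 31 + 30 + 31 + 30 + 31 + 31 + 30 + 31 + 30 + 31 + 31 + 28 + 31 + 30 + 31 + 30 + 31 + 31 + 30 + 31 + 30 + 31 + 31 + 29 + 31 + 30 + 31 + 30 + 31 + 31 + 30 + 31 + 30 + 31 + 31 + 28 + 31 + 30 + 31 + 2 = 1311.

1311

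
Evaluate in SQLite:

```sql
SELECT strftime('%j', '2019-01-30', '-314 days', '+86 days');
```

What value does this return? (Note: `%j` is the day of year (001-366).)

First apply '-314 days', '+86 days': 2019-01-30 → 2018-06-16.
Day-of-year for 2018-06-16: days since 2018-01-01 inclusive = 167, zero-padded to 167.

167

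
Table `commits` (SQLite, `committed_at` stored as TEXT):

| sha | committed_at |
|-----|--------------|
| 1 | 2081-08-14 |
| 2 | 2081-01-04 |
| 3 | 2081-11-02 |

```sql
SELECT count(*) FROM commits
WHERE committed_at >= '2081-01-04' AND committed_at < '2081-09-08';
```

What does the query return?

2

Rows in [2081-01-04, 2081-09-08): 2081-08-14, 2081-01-04 → 2 rows.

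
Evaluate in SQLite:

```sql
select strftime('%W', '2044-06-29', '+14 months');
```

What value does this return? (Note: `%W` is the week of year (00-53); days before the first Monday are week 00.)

35

First apply '+14 months': 2044-06-29 → 2045-08-29.
2045-08-29 is a Tuesday. SQLite's %W counts Mondays since the year started; the result is 35.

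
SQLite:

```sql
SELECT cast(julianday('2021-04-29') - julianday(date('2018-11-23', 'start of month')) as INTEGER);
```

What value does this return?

`start of month` rewinds 2018-11-23 to 2018-11-01.
29 days remain in November 2018 after the 1st (30 − 1).
Full months from December 2018 through March 2021 contribute their day counts.
Then 29 days into April 2021.
Total: 29 + 31 + 31 + 28 + 31 + 30 + 31 + 30 + 31 + 31 + 30 + 31 + 30 + 31 + 31 + 29 + 31 + 30 + 31 + 30 + 31 + 31 + 30 + 31 + 30 + 31 + 31 + 28 + 31 + 29 = 910.

910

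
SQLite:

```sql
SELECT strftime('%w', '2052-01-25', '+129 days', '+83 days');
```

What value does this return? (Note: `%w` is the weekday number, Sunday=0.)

First apply '+129 days', '+83 days': 2052-01-25 → 2052-08-24.
2052-08-24 is a Saturday; with Sunday=0 that is 6.

6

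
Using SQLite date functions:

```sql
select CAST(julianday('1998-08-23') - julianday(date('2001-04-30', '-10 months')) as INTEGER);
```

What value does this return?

Adding -10 months to 2001-04-30 gives 2000-06-30.
8 days remain in August 1998 after the 23rd (31 − 23).
Full months from September 1998 through May 2000 contribute their day counts.
Then 30 days into June 2000.
Total: 8 + 30 + 31 + 30 + 31 + 31 + 28 + 31 + 30 + 31 + 30 + 31 + 31 + 30 + 31 + 30 + 31 + 31 + 29 + 31 + 30 + 31 + 30 = 677.
The subtraction is earlier − later, so the result is −677 → -677.

-677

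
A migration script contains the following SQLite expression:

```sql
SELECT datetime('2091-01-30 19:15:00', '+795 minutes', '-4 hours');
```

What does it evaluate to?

795 minutes = 13h 15m; +795 minutes from 2091-01-30 19:15:00 is 2091-01-31 08:30:00 (crosses midnight).
-4 hours from 2091-01-31 08:30:00 is 2091-01-31 04:30:00.

2091-01-31 04:30:00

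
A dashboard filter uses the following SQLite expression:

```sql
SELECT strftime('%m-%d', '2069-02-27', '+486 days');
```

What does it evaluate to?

06-28

First apply '+486 days': 2069-02-27 → 2070-06-28.
`%m-%d` extracts the month-day: 06-28.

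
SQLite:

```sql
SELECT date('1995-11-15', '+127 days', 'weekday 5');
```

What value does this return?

Applying '+127 days' to 1995-11-15: counting 127 days forward gives 1996-03-21.
`weekday 5` advances to the next Friday; 1996-03-21 is a Thursday, so it moves forward to 1996-03-22.

1996-03-22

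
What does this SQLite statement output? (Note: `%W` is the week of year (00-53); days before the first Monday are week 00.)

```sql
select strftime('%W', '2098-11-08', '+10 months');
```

First apply '+10 months': 2098-11-08 → 2099-09-08.
2099-09-08 is a Tuesday. SQLite's %W counts Mondays since the year started; the result is 36.

36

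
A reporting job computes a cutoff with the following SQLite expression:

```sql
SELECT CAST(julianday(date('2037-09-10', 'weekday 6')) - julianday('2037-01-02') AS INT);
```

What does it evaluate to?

`weekday 6` advances to the next Saturday; 2037-09-10 is a Thursday, so it moves forward to 2037-09-12.
29 days remain in January 2037 after the 2nd (31 − 2).
Full months from February 2037 through August 2037 contribute their day counts.
Then 12 days into September 2037.
Total: 29 + 28 + 31 + 30 + 31 + 30 + 31 + 31 + 12 = 253.

253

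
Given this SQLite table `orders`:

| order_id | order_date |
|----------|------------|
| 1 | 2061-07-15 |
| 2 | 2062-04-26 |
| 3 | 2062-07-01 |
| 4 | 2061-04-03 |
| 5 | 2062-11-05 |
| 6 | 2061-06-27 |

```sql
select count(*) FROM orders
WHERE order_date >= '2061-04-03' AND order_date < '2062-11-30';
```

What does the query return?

Rows in [2061-04-03, 2062-11-30): 2061-07-15, 2062-04-26, 2062-07-01, 2061-04-03, 2062-11-05, 2061-06-27 → 6 rows.

6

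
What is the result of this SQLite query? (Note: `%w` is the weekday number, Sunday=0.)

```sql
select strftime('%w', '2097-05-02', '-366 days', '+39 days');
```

6

First apply '-366 days', '+39 days': 2097-05-02 → 2096-06-09.
2096-06-09 is a Saturday; with Sunday=0 that is 6.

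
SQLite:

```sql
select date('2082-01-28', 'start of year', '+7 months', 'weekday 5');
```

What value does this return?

2082-08-07

`start of year` rewinds 2082-01-28 to 2082-01-01.
Adding +7 months to 2082-01-01 gives 2082-08-01.
`weekday 5` advances to the next Friday; 2082-08-01 is a Saturday, so it moves forward to 2082-08-07.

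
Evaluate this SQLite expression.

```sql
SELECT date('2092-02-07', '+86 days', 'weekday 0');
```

2092-05-04

Applying '+86 days' to 2092-02-07: counting 86 days forward gives 2092-05-03.
`weekday 0` advances to the next Sunday; 2092-05-03 is a Saturday, so it moves forward to 2092-05-04.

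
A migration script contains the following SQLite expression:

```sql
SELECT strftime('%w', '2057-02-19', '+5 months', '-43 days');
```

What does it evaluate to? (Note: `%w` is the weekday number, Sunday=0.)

First apply '+5 months', '-43 days': 2057-02-19 → 2057-06-06.
2057-06-06 is a Wednesday; with Sunday=0 that is 3.

3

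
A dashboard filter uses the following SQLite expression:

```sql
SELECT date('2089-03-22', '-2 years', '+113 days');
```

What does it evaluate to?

Adding -2 years to 2089-03-22 gives 2087-03-22.
Applying '+113 days' to 2087-03-22: counting 113 days forward gives 2087-07-13.

2087-07-13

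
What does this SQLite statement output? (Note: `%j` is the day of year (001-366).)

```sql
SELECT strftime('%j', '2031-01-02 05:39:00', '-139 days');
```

228

First apply '-139 days': 2031-01-02 05:39:00 → 2030-08-16 05:39:00.
Day-of-year for 2030-08-16: days since 2030-01-01 inclusive = 228, zero-padded to 228.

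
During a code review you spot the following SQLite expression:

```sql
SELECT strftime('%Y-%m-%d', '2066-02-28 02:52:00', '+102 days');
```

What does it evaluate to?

First apply '+102 days': 2066-02-28 02:52:00 → 2066-06-10 02:52:00.
`%Y-%m-%d` extracts the ISO date: 2066-06-10.

2066-06-10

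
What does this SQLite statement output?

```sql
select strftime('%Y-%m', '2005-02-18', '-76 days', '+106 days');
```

2005-03

First apply '-76 days', '+106 days': 2005-02-18 → 2005-03-20.
`%Y-%m` extracts the year-month: 2005-03.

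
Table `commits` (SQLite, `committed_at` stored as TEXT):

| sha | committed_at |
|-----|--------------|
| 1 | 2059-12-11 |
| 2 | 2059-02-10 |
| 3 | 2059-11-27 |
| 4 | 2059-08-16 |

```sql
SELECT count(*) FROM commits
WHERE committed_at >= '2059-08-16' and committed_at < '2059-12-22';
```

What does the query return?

Rows in [2059-08-16, 2059-12-22): 2059-12-11, 2059-11-27, 2059-08-16 → 3 rows.

3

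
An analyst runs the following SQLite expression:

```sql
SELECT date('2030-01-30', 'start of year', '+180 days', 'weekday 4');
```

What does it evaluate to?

2030-07-04

`start of year` rewinds 2030-01-30 to 2030-01-01.
Applying '+180 days' to 2030-01-01: counting 180 days forward gives 2030-06-30.
`weekday 4` advances to the next Thursday; 2030-06-30 is a Sunday, so it moves forward to 2030-07-04.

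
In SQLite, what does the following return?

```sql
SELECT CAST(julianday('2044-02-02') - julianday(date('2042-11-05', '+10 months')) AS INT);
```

Adding +10 months to 2042-11-05 gives 2043-09-05.
25 days remain in September 2043 after the 5th (30 − 5).
October 2043: 31 days.
November 2043: 30 days.
December 2043: 31 days.
January 2044: 31 days.
Then 2 days into February 2044.
Total: 25 + 31 + 30 + 31 + 31 + 2 = 150.

150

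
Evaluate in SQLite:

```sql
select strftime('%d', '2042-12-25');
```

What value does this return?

`%d` extracts the 2-digit day of month: 25.

25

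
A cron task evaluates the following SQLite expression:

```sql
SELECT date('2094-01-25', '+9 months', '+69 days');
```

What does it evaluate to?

2095-01-02

Adding +9 months to 2094-01-25 gives 2094-10-25.
Applying '+69 days' to 2094-10-25: counting 69 days forward gives 2095-01-02.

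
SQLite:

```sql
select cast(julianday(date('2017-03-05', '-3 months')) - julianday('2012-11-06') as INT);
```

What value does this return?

1490

Adding -3 months to 2017-03-05 gives 2016-12-05.
24 days remain in November 2012 after the 6th (30 − 6).
Full months from December 2012 through November 2016 contribute their day counts.
Then 5 days into December 2016.
Total: 24 + 31 + 31 + 28 + 31 + 30 + 31 + 30 + 31 + 31 + 30 + 31 + 30 + 31 + 31 + 28 + 31 + 30 + 31 + 30 + 31 + 31 + 30 + 31 + 30 + 31 + 31 + 28 + 31 + 30 + 31 + 30 + 31 + 31 + 30 + 31 + 30 + 31 + 31 + 29 + 31 + 30 + 31 + 30 + 31 + 31 + 30 + 31 + 30 + 5 = 1490.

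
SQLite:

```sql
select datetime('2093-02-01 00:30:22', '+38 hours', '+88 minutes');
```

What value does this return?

2093-02-02 15:58:22

+38 hours from 2093-02-01 00:30:22 is 2093-02-02 14:30:22 (crosses midnight).
88 minutes = 1h 28m; +88 minutes from 2093-02-02 14:30:22 is 2093-02-02 15:58:22.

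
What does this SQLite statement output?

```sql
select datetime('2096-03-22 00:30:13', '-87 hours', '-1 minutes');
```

-87 hours from 2096-03-22 00:30:13 is 2096-03-18 09:30:13 (crosses midnight).
-1 minutes from 2096-03-18 09:30:13 is 2096-03-18 09:29:13.

2096-03-18 09:29:13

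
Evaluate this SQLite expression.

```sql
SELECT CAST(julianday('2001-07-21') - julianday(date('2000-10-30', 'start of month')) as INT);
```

293

`start of month` rewinds 2000-10-30 to 2000-10-01.
30 days remain in October 2000 after the 1st (31 − 1).
Full months from November 2000 through June 2001 contribute their day counts.
Then 21 days into July 2001.
Total: 30 + 30 + 31 + 31 + 28 + 31 + 30 + 31 + 30 + 21 = 293.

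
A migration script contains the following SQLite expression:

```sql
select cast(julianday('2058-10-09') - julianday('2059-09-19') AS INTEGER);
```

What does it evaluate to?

22 days remain in October 2058 after the 9th (31 − 9).
Full months from November 2058 through August 2059 contribute their day counts.
Then 19 days into September 2059.
Total: 22 + 30 + 31 + 31 + 28 + 31 + 30 + 31 + 30 + 31 + 31 + 19 = 345.
The subtraction is earlier − later, so the result is −345 → -345.

-345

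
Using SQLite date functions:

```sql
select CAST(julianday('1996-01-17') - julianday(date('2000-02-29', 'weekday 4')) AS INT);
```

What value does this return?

`weekday 4` advances to the next Thursday; 2000-02-29 is a Tuesday, so it moves forward to 2000-03-02.
14 days remain in January 1996 after the 17th (31 − 17).
Full months from February 1996 through February 2000 contribute their day counts.
Then 2 days into March 2000.
Total: 14 + 29 + 31 + 30 + 31 + 30 + 31 + 31 + 30 + 31 + 30 + 31 + 31 + 28 + 31 + 30 + 31 + 30 + 31 + 31 + 30 + 31 + 30 + 31 + 31 + 28 + 31 + 30 + 31 + 30 + 31 + 31 + 30 + 31 + 30 + 31 + 31 + 28 + 31 + 30 + 31 + 30 + 31 + 31 + 30 + 31 + 30 + 31 + 31 + 29 + 2 = 1506.
The subtraction is earlier − later, so the result is −1506 → -1506.

-1506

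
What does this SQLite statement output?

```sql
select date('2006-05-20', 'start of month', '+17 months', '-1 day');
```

2007-09-30

`start of month` rewinds 2006-05-20 to 2006-05-01.
Adding +17 months to 2006-05-01 gives 2007-10-01.
Going back 1 day from 2007-10-01 reaches 2007-09-30 (last day of September, 30 days).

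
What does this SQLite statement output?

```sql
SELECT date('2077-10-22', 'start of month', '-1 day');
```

`start of month` rewinds 2077-10-22 to 2077-10-01.
Going back 1 day from 2077-10-01 reaches 2077-09-30 (last day of September, 30 days).

2077-09-30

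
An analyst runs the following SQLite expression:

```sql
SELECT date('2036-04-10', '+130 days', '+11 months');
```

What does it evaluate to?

Applying '+130 days' to 2036-04-10: counting 130 days forward gives 2036-08-18.
Adding +11 months to 2036-08-18 gives 2037-07-18.

2037-07-18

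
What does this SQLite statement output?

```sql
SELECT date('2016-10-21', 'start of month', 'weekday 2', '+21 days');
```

`start of month` rewinds 2016-10-21 to 2016-10-01.
`weekday 2` advances to the next Tuesday; 2016-10-01 is a Saturday, so it moves forward to 2016-10-04.
Advancing 21 more days within October lands on 2016-10-25.

2016-10-25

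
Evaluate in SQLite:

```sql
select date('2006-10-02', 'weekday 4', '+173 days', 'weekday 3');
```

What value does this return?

`weekday 4` advances to the next Thursday; 2006-10-02 is a Monday, so it moves forward to 2006-10-05.
Applying '+173 days' to 2006-10-05: counting 173 days forward gives 2007-03-27.
`weekday 3` advances to the next Wednesday; 2007-03-27 is a Tuesday, so it moves forward to 2007-03-28.

2007-03-28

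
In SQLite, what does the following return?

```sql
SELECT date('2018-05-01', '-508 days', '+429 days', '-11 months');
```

Applying '-508 days' to 2018-05-01: counting 508 days back gives 2016-12-09.
Applying '+429 days' to 2016-12-09: counting 429 days forward gives 2018-02-11.
Adding -11 months to 2018-02-11 gives 2017-03-11.

2017-03-11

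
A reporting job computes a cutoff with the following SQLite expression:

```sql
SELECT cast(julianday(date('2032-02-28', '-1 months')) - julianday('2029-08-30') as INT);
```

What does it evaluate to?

881

Adding -1 month to 2032-02-28 gives 2032-01-28.
1 day remains in August 2029 after the 30th (31 − 30).
Full months from September 2029 through December 2031 contribute their day counts.
Then 28 days into January 2032.
Total: 1 + 30 + 31 + 30 + 31 + 31 + 28 + 31 + 30 + 31 + 30 + 31 + 31 + 30 + 31 + 30 + 31 + 31 + 28 + 31 + 30 + 31 + 30 + 31 + 31 + 30 + 31 + 30 + 31 + 28 = 881.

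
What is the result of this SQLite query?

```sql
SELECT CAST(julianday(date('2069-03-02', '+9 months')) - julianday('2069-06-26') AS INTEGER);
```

Adding +9 months to 2069-03-02 gives 2069-12-02.
4 days remain in June 2069 after the 26th (30 − 26).
July 2069: 31 days.
August 2069: 31 days.
September 2069: 30 days.
October 2069: 31 days.
November 2069: 30 days.
Then 2 days into December 2069.
Total: 4 + 31 + 31 + 30 + 31 + 30 + 2 = 159.

159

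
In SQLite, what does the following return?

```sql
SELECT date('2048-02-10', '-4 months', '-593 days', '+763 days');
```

Adding -4 months to 2048-02-10 gives 2047-10-10.
Applying '-593 days' to 2047-10-10: counting 593 days back gives 2046-02-24.
Applying '+763 days' to 2046-02-24: counting 763 days forward gives 2048-03-28.

2048-03-28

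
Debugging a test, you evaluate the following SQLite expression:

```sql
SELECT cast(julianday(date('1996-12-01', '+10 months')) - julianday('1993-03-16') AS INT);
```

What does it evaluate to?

1660

Adding +10 months to 1996-12-01 gives 1997-10-01.
15 days remain in March 1993 after the 16th (31 − 16).
Full months from April 1993 through September 1997 contribute their day counts.
Then 1 day into October 1997.
Total: 15 + 30 + 31 + 30 + 31 + 31 + 30 + 31 + 30 + 31 + 31 + 28 + 31 + 30 + 31 + 30 + 31 + 31 + 30 + 31 + 30 + 31 + 31 + 28 + 31 + 30 + 31 + 30 + 31 + 31 + 30 + 31 + 30 + 31 + 31 + 29 + 31 + 30 + 31 + 30 + 31 + 31 + 30 + 31 + 30 + 31 + 31 + 28 + 31 + 30 + 31 + 30 + 31 + 31 + 30 + 1 = 1660.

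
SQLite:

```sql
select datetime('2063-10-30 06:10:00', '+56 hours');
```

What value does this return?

+56 hours from 2063-10-30 06:10:00 is 2063-11-01 14:10:00 (crosses midnight).

2063-11-01 14:10:00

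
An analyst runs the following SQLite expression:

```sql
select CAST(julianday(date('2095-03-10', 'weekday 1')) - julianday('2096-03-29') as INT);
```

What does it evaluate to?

-381

`weekday 1` advances to the next Monday; 2095-03-10 is a Thursday, so it moves forward to 2095-03-14.
17 days remain in March 2095 after the 14th (31 − 14).
Full months from April 2095 through February 2096 contribute their day counts.
Then 29 days into March 2096.
Total: 17 + 30 + 31 + 30 + 31 + 31 + 30 + 31 + 30 + 31 + 31 + 29 + 29 = 381.
The subtraction is earlier − later, so the result is −381 → -381.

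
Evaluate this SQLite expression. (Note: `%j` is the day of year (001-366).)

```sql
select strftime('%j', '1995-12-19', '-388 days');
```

First apply '-388 days': 1995-12-19 → 1994-11-26.
Day-of-year for 1994-11-26: days since 1994-01-01 inclusive = 330, zero-padded to 330.

330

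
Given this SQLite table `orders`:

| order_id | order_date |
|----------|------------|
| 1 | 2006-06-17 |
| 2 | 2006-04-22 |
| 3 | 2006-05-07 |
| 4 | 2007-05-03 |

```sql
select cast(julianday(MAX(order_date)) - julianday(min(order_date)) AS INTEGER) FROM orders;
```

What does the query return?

MIN = 2006-04-22, MAX = 2007-05-03.
8 days remain in April 2006 after the 22nd (30 − 22).
Full months from May 2006 through April 2007 contribute their day counts.
Then 3 days into May 2007.
Total: 8 + 31 + 30 + 31 + 31 + 30 + 31 + 30 + 31 + 31 + 28 + 31 + 30 + 3 = 376.

376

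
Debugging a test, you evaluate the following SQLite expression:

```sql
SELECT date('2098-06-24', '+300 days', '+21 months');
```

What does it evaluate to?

2101-01-20

Applying '+300 days' to 2098-06-24: counting 300 days forward gives 2099-04-20.
Adding +21 months to 2099-04-20 gives 2101-01-20.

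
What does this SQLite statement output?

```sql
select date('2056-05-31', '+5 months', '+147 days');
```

2057-03-27

Adding +5 months to 2056-05-31 gives 2056-10-31.
Applying '+147 days' to 2056-10-31: counting 147 days forward gives 2057-03-27.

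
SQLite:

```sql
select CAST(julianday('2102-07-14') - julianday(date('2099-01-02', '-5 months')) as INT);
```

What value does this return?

1441

Adding -5 months to 2099-01-02 gives 2098-08-02.
29 days remain in August 2098 after the 2nd (31 − 2).
Full months from September 2098 through June 2102 contribute their day counts.
Then 14 days into July 2102.
Total: 29 + 30 + 31 + 30 + 31 + 31 + 28 + 31 + 30 + 31 + 30 + 31 + 31 + 30 + 31 + 30 + 31 + 31 + 28 + 31 + 30 + 31 + 30 + 31 + 31 + 30 + 31 + 30 + 31 + 31 + 28 + 31 + 30 + 31 + 30 + 31 + 31 + 30 + 31 + 30 + 31 + 31 + 28 + 31 + 30 + 31 + 30 + 14 = 1441.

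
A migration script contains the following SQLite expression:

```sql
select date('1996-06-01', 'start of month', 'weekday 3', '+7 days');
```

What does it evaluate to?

`start of month` rewinds 1996-06-01 to 1996-06-01.
`weekday 3` advances to the next Wednesday; 1996-06-01 is a Saturday, so it moves forward to 1996-06-05.
Advancing 7 more days within June lands on 1996-06-12.

1996-06-12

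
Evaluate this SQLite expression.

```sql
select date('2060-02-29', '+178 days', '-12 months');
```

2059-08-25

Applying '+178 days' to 2060-02-29: counting 178 days forward gives 2060-08-25.
Adding -12 months to 2060-08-25 gives 2059-08-25.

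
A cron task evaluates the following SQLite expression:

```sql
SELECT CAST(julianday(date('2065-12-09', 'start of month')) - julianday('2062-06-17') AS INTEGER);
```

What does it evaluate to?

1263

`start of month` rewinds 2065-12-09 to 2065-12-01.
13 days remain in June 2062 after the 17th (30 − 17).
Full months from July 2062 through November 2065 contribute their day counts.
Then 1 day into December 2065.
Total: 13 + 31 + 31 + 30 + 31 + 30 + 31 + 31 + 28 + 31 + 30 + 31 + 30 + 31 + 31 + 30 + 31 + 30 + 31 + 31 + 29 + 31 + 30 + 31 + 30 + 31 + 31 + 30 + 31 + 30 + 31 + 31 + 28 + 31 + 30 + 31 + 30 + 31 + 31 + 30 + 31 + 30 + 1 = 1263.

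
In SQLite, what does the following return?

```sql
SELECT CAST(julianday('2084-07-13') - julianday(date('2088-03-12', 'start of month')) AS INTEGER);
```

`start of month` rewinds 2088-03-12 to 2088-03-01.
18 days remain in July 2084 after the 13th (31 − 13).
Full months from August 2084 through February 2088 contribute their day counts.
Then 1 day into March 2088.
Total: 18 + 31 + 30 + 31 + 30 + 31 + 31 + 28 + 31 + 30 + 31 + 30 + 31 + 31 + 30 + 31 + 30 + 31 + 31 + 28 + 31 + 30 + 31 + 30 + 31 + 31 + 30 + 31 + 30 + 31 + 31 + 28 + 31 + 30 + 31 + 30 + 31 + 31 + 30 + 31 + 30 + 31 + 31 + 29 + 1 = 1327.
The subtraction is earlier − later, so the result is −1327 → -1327.

-1327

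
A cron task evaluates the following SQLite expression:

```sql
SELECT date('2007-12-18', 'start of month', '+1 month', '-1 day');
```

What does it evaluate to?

`start of month` rewinds 2007-12-18 to 2007-12-01.
Adding +1 month to 2007-12-01 gives 2008-01-01.
Going back 1 day from 2008-01-01 reaches 2007-12-31 (last day of December, 31 days).

2007-12-31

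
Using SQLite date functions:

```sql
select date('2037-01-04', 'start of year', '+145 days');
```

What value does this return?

`start of year` rewinds 2037-01-04 to 2037-01-01.
Applying '+145 days' to 2037-01-01: counting 145 days forward gives 2037-05-26.

2037-05-26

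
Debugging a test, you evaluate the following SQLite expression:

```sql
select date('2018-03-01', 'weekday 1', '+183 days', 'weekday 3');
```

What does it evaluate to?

`weekday 1` advances to the next Monday; 2018-03-01 is a Thursday, so it moves forward to 2018-03-05.
Applying '+183 days' to 2018-03-05: counting 183 days forward gives 2018-09-04.
`weekday 3` advances to the next Wednesday; 2018-09-04 is a Tuesday, so it moves forward to 2018-09-05.

2018-09-05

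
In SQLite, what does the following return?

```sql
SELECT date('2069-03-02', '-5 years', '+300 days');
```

2064-12-27

Adding -5 years to 2069-03-02 gives 2064-03-02.
Applying '+300 days' to 2064-03-02: counting 300 days forward gives 2064-12-27.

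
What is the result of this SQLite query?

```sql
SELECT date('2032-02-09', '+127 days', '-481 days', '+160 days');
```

Applying '+127 days' to 2032-02-09: counting 127 days forward gives 2032-06-15.
Applying '-481 days' to 2032-06-15: counting 481 days back gives 2031-02-20.
Applying '+160 days' to 2031-02-20: counting 160 days forward gives 2031-07-30.

2031-07-30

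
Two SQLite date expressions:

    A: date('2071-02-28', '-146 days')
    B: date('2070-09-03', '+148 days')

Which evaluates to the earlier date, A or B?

A = 2070-10-05.
B = 2071-01-29.
A is earlier.

A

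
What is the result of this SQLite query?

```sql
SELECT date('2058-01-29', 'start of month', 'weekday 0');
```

`start of month` rewinds 2058-01-29 to 2058-01-01.
`weekday 0` advances to the next Sunday; 2058-01-01 is a Tuesday, so it moves forward to 2058-01-06.

2058-01-06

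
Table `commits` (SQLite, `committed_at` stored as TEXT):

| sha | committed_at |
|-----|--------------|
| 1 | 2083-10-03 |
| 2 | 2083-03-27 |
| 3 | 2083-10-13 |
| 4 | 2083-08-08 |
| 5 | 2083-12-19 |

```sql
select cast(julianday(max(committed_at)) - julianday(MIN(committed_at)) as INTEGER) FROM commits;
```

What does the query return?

267

MIN = 2083-03-27, MAX = 2083-12-19.
4 days remain in March 2083 after the 27th (31 − 27).
Full months from April 2083 through November 2083 contribute their day counts.
Then 19 days into December 2083.
Total: 4 + 30 + 31 + 30 + 31 + 31 + 30 + 31 + 30 + 19 = 267.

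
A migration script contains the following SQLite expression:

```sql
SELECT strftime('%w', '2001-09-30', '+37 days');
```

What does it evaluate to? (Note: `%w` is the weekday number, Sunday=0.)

2

First apply '+37 days': 2001-09-30 → 2001-11-06.
2001-11-06 is a Tuesday; with Sunday=0 that is 2.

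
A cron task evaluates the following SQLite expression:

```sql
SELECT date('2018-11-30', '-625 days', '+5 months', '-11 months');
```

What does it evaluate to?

Applying '-625 days' to 2018-11-30: counting 625 days back gives 2017-03-15.
Adding +5 months to 2017-03-15 gives 2017-08-15.
Adding -11 months to 2017-08-15 gives 2016-09-15.

2016-09-15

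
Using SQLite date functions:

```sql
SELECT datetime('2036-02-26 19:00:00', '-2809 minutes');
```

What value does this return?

2809 minutes = 46h 49m; -2809 minutes from 2036-02-26 19:00:00 is 2036-02-24 20:11:00 (crosses midnight).

2036-02-24 20:11:00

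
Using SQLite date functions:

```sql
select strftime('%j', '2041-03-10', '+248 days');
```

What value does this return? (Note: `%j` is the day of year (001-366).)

First apply '+248 days': 2041-03-10 → 2041-11-13.
Day-of-year for 2041-11-13: days since 2041-01-01 inclusive = 317, zero-padded to 317.

317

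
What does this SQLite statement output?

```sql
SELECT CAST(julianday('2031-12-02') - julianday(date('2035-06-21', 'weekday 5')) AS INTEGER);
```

-1298

`weekday 5` advances to the next Friday; 2035-06-21 is a Thursday, so it moves forward to 2035-06-22.
29 days remain in December 2031 after the 2nd (31 − 2).
Full months from January 2032 through May 2035 contribute their day counts.
Then 22 days into June 2035.
Total: 29 + 31 + 29 + 31 + 30 + 31 + 30 + 31 + 31 + 30 + 31 + 30 + 31 + 31 + 28 + 31 + 30 + 31 + 30 + 31 + 31 + 30 + 31 + 30 + 31 + 31 + 28 + 31 + 30 + 31 + 30 + 31 + 31 + 30 + 31 + 30 + 31 + 31 + 28 + 31 + 30 + 31 + 22 = 1298.
The subtraction is earlier − later, so the result is −1298 → -1298.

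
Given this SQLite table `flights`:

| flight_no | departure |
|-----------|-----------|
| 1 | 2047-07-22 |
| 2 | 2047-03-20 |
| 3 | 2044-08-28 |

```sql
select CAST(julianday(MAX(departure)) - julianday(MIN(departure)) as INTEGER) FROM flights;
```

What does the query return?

MIN = 2044-08-28, MAX = 2047-07-22.
3 days remain in August 2044 after the 28th (31 − 28).
Full months from September 2044 through June 2047 contribute their day counts.
Then 22 days into July 2047.
Total: 3 + 30 + 31 + 30 + 31 + 31 + 28 + 31 + 30 + 31 + 30 + 31 + 31 + 30 + 31 + 30 + 31 + 31 + 28 + 31 + 30 + 31 + 30 + 31 + 31 + 30 + 31 + 30 + 31 + 31 + 28 + 31 + 30 + 31 + 30 + 22 = 1058.

1058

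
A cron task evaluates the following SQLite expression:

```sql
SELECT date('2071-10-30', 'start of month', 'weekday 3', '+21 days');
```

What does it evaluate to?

2071-10-28

`start of month` rewinds 2071-10-30 to 2071-10-01.
`weekday 3` advances to the next Wednesday; 2071-10-01 is a Thursday, so it moves forward to 2071-10-07.
Advancing 21 more days within October lands on 2071-10-28.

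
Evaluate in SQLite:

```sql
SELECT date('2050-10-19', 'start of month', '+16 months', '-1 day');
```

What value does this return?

2052-01-31

`start of month` rewinds 2050-10-19 to 2050-10-01.
Adding +16 months to 2050-10-01 gives 2052-02-01.
Going back 1 day from 2052-02-01 reaches 2052-01-31 (last day of January, 31 days).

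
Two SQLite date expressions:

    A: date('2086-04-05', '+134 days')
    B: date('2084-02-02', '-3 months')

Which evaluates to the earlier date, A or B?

B

A = 2086-08-17.
B = 2083-11-02.
B is earlier.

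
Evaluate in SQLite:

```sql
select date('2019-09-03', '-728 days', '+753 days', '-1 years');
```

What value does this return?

2018-09-28

Applying '-728 days' to 2019-09-03: counting 728 days back gives 2017-09-05.
Applying '+753 days' to 2017-09-05: counting 753 days forward gives 2019-09-28.
Adding -1 year to 2019-09-28 gives 2018-09-28.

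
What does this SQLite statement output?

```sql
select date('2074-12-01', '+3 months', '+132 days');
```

Adding +3 months to 2074-12-01 gives 2075-03-01.
Applying '+132 days' to 2075-03-01: counting 132 days forward gives 2075-07-11.

2075-07-11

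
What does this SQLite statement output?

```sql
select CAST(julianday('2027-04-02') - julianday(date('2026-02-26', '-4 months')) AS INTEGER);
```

523

Adding -4 months to 2026-02-26 gives 2025-10-26.
5 days remain in October 2025 after the 26th (31 − 26).
Full months from November 2025 through March 2027 contribute their day counts.
Then 2 days into April 2027.
Total: 5 + 30 + 31 + 31 + 28 + 31 + 30 + 31 + 30 + 31 + 31 + 30 + 31 + 30 + 31 + 31 + 28 + 31 + 2 = 523.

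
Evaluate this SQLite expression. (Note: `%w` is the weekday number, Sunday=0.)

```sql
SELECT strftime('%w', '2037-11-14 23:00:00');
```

2037-11-14 is a Saturday; with Sunday=0 that is 6.

6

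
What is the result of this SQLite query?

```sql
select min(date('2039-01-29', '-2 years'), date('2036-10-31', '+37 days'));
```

date('2039-01-29', '-2 years') → 2037-01-29.
date('2036-10-31', '+37 days') → 2036-12-07.
Earlier of the two is 2036-12-07.

2036-12-07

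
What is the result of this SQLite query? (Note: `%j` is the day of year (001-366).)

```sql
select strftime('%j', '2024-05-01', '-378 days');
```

109

First apply '-378 days': 2024-05-01 → 2023-04-19.
Day-of-year for 2023-04-19: days since 2023-01-01 inclusive = 109, zero-padded to 109.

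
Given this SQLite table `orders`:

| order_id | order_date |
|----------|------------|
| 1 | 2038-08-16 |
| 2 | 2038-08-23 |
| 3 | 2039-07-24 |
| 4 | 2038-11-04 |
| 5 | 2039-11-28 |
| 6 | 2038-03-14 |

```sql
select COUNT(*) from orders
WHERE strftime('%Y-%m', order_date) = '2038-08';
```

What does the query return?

Rows with year-month 2038-08: 2038-08-16, 2038-08-23 → 2.

2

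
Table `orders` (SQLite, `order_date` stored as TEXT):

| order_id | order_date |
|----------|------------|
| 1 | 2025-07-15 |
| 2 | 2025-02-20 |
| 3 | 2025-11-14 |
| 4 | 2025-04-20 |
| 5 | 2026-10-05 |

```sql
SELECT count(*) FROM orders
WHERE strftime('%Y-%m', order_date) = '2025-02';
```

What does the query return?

Rows with year-month 2025-02: 2025-02-20 → 1.

1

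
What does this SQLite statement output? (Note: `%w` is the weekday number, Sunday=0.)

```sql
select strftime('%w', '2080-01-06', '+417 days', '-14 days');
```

3

First apply '+417 days', '-14 days': 2080-01-06 → 2081-02-12.
2081-02-12 is a Wednesday; with Sunday=0 that is 3.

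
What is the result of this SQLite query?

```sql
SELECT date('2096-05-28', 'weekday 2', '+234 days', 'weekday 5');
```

2097-01-18

`weekday 2` advances to the next Tuesday; 2096-05-28 is a Monday, so it moves forward to 2096-05-29.
Applying '+234 days' to 2096-05-29: counting 234 days forward gives 2097-01-18.
`weekday 5` advances to the next Friday; 2097-01-18 is already a Friday, so it stays at 2097-01-18.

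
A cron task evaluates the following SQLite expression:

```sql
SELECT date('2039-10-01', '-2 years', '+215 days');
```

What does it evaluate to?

2038-05-04

Adding -2 years to 2039-10-01 gives 2037-10-01.
Applying '+215 days' to 2037-10-01: counting 215 days forward gives 2038-05-04.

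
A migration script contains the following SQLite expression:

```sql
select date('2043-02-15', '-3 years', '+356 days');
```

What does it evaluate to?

Adding -3 years to 2043-02-15 gives 2040-02-15.
Applying '+356 days' to 2040-02-15: counting 356 days forward gives 2041-02-05.

2041-02-05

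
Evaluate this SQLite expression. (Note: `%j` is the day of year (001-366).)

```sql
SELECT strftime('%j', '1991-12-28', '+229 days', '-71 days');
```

155

First apply '+229 days', '-71 days': 1991-12-28 → 1992-06-03.
Day-of-year for 1992-06-03: days since 1992-01-01 inclusive = 155, zero-padded to 155.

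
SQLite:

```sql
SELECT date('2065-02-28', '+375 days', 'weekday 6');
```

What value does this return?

Applying '+375 days' to 2065-02-28: counting 375 days forward gives 2066-03-10.
`weekday 6` advances to the next Saturday; 2066-03-10 is a Wednesday, so it moves forward to 2066-03-13.

2066-03-13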